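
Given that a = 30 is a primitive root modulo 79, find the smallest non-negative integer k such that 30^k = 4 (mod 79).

56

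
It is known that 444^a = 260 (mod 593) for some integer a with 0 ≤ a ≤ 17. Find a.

2

Compute 444^0 mod 593 = 1, then multiply by 444 repeatedly:
  444^0=1  444^1=444  444^2=260
Found 260 at exponent 2.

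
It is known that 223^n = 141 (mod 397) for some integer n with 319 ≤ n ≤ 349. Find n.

342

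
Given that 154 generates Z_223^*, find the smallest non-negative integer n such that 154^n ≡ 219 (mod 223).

Baby-step giant-step with m = ceil(sqrt(222)) = 15.
Baby table (154^j mod 223 for j=0..14):
  0:1  1:154  2:78  3:193  4:63  5:113  6:8  7:117
  8:178  9:206  10:58  11:12  12:64  13:44  14:86
Giant step factor: 154^(-15) ≡ 182 (mod 223).
Scan 219·182^i mod 223 for i = 0, 1, …:
  i=0: 219   i=1: 164   i=2: 189   i=3: 56
  i=4: 157   i=5: 30   i=6: 108   i=7: 32
  i=8: 26   i=9: 49   i=10: 221   i=11: 82
  i=12: 206
Match at i=12, j=9: n = 12·15 + 9 = 189.

189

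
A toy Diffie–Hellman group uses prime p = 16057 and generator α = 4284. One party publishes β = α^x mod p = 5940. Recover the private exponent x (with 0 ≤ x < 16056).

Baby-step giant-step with m = ceil(sqrt(16056)) = 127.
Baby table (4284^j mod 16057 for j=0..126):
  0:1  1:4284  2:15562  3:15001  4:4170  5:8896  6:7203  7:12155
  8:15226  9:4650  10:9920  11:10458  12:3042  13:9701  14:3568  15:15105
  16:110  17:5587  18:9778  19:12296  20:9104  21:15140  22:5537  23:4319
  24:4932  25:13733  26:15381  27:10333  28:13480  29:7348  30:7112  31:7679
  32:12100  33:4404  34:15818  35:3772  36:5906  37:11529  38:14961  39:9437
  40:12639  41:1272  42:5925  43:12640  44:5556  45:5430  46:11584  47:9726
  48:14326  49:2730  50:5824  51:13495  52:7380  53:15744  54:7896  55:10422
  56:9388  57:11464  58:9470  59:9498  60:994  61:3191  62:5737  63:10098
  64:2274  65:11274  66:14417  67:7206  68:8950  69:13741  70:1482  71:6373
  72:5032  73:8594  74:14052  75:1075  76:12998  77:13813  78:4847  79:2847
  80:9285  81:3751  82:12284  83:5867  84:5023  85:2152  86:2450  87:10579
  88:7582  89:14034  90:4248  91:5851  92:707  93:10072  94:3289  95:8087
  96:9759  97:11185  98:2452  99:3090  100:6592  101:11922  102:12588  103:7586
  104:15113  105:2268  106:1627  107:1330  108:13542  109:16044  110:8536  111:6435
  112:13728  113:10018  114:12808  115:2703  116:2555  117:10803  118:3778  119:15553
  120:8559  121:8625  122:2343  123:1787  124:12376  125:14627  126:7654
Giant step factor: 4284^(-127) ≡ 3075 (mod 16057).
Scan 5940·3075^i mod 16057 for i = 0, 1, …:
  i=0: 5940   i=1: 8691   i=2: 5977   i=3: 10067
  i=4: 14186   i=5: 11138   i=6: 15826   i=7: 12240
  i=8: 392   i=9: 1125     …   i=107: 10963
  i=108: 7582
Match at i=108, j=88: x = 108·127 + 88 = 13804.

13804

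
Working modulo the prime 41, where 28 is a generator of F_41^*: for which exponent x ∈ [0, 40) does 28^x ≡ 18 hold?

16

Successive powers of 28 modulo 41:
  28^0=1  28^1=28  28^2=5  28^3=17  28^4=25  28^5=3
  28^6=2  28^7=15  28^8=10  28^9=34  28^10=9  28^11=6
  28^12=4  28^13=30  28^14=20  28^15=27  28^16=18
So 28^16 ≡ 18 (mod 41), giving x = 16.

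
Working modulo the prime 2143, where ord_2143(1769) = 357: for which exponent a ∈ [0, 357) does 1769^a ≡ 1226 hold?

225

Baby-step giant-step with m = ceil(sqrt(357)) = 19.
Baby table (1769^j mod 2143 for j=0..18):
  0:1  1:1769  2:581  3:1292  4:1110  5:602  6:2010  7:453
  8:2018  9:1747  10:237  11:1368  12:545  13:1898  14:1624  15:1236
  16:624  17:211  18:377
Giant step factor: 1769^(-19) ≡ 940 (mod 2143).
Scan 1226·940^i mod 2143 for i = 0, 1, …:
  i=0: 1226   i=1: 1649   i=2: 671   i=3: 698
  i=4: 362   i=5: 1686   i=6: 1163   i=7: 290
  i=8: 439   i=9: 1204   i=10: 256   i=11: 624
Match at i=11, j=16: a = 11·19 + 16 = 225.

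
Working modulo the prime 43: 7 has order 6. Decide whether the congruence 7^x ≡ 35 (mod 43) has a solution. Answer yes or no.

no

35 ∈ ⟨7⟩ iff 35^6 ≡ 1 (mod 43), since |⟨7⟩| = 6.
35^6 mod 43 = 16.
Since 16 ≠ 1, 35 does not lie in the subgroup.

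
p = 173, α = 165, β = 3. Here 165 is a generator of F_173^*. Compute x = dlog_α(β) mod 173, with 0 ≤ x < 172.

Baby-step giant-step with m = ceil(sqrt(172)) = 14.
Baby table (165^j mod 173 for j=0..13):
  0:1  1:165  2:64  3:7  4:117  5:102  6:49  7:127
  8:22  9:170  10:24  11:154  12:152  13:168
Giant step factor: 165^(-14) ≡ 13 (mod 173).
Scan 3·13^i mod 173 for i = 0, 1, …:
  i=0: 3   i=1: 39   i=2: 161   i=3: 17
  i=4: 48   i=5: 105   i=6: 154
Match at i=6, j=11: x = 6·14 + 11 = 95.

95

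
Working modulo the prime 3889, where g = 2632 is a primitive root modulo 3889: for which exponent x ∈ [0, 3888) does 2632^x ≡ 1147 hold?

Baby-step giant-step with m = ceil(sqrt(3888)) = 63.
Baby table (2632^j mod 3889 for j=0..62):
  0:1  1:2632  2:1115  3:2374  4:2634  5:2490  6:715  7:3493
  8:3869  9:1806  10:1034  11:3077  12:1766  13:757  14:1256  15:142
  16:400  17:2770  18:2654  19:684  20:3570  21:416  22:2103  23:1049
  24:3667  25:2935  26:1366  27:1876  28:2491  29:3347  30:719  31:2354
  32:551  33:3524  34:3792  35:1370  36:737  37:3062  38:1176  39:3477
  40:647  41:3411  42:1940  43:3712  44:816  45:984  46:3703  47:462
  48:2616  49:1782  50:90  51:3540  52:3125  53:3654  54:3720  55:2427
  56:2126  57:3250  58:2089  59:3091  60:3613  61:811  62:3380
Giant step factor: 2632^(-63) ≡ 1797 (mod 3889).
Scan 1147·1797^i mod 3889 for i = 0, 1, …:
  i=0: 1147   i=1: 3878   i=2: 3567   i=3: 827
  i=4: 521   i=5: 2877   i=6: 1488   i=7: 2193
  i=8: 1264   i=9: 232     …   i=33: 3648
  i=34: 2491
Match at i=34, j=28: x = 34·63 + 28 = 2170.

2170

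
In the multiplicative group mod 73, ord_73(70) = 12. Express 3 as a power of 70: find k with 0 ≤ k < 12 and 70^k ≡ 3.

7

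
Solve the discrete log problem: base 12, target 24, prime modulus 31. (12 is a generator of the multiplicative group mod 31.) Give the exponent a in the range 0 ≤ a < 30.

7

Successive powers of 12 modulo 31:
  12^0=1  12^1=12  12^2=20  12^3=23  12^4=28  12^5=26
  12^6=2  12^7=24
So 12^7 ≡ 24 (mod 31), giving a = 7.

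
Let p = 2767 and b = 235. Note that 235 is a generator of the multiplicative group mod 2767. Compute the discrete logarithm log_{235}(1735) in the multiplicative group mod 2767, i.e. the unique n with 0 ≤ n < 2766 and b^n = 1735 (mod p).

577

Baby-step giant-step with m = ceil(sqrt(2766)) = 53.
Baby table (235^j mod 2767 for j=0..52):
  0:1  1:235  2:2652  3:645  4:2157  5:534  6:975  7:2231
  8:1322  9:766  10:155  11:454  12:1544  13:363  14:2295  15:2527
  16:1707  17:2697  18:152  19:2516  20:1889  21:1195  22:1358  23:925
  24:1549  25:1538  26:1720  27:218  28:1424  29:2600  30:2260  31:2603
  32:198  33:2258  34:2133  35:428  36:968  37:586  38:2127  39:1785
  40:1658  41:2250  42:253  43:1348  44:1342  45:2699  46:622  47:2286
  48:412  49:2742  50:2426  51:108  52:477
Giant step factor: 235^(-53) ≡ 571 (mod 2767).
Scan 1735·571^i mod 2767 for i = 0, 1, …:
  i=0: 1735   i=1: 99   i=2: 1189   i=3: 1004
  i=4: 515   i=5: 763   i=6: 1254   i=7: 2148
  i=8: 727   i=9: 67   i=10: 2286
Match at i=10, j=47: n = 10·53 + 47 = 577.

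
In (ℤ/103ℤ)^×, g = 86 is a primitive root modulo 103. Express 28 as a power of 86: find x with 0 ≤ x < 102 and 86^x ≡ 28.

80

Baby-step giant-step with m = ceil(sqrt(102)) = 11.
Baby table (86^j mod 103 for j=0..10):
  0:1  1:86  2:83  3:31  4:91  5:101  6:34  7:40
  8:41  9:24  10:4
Giant step factor: 86^(-11) ≡ 53 (mod 103).
Scan 28·53^i mod 103 for i = 0, 1, …:
  i=0: 28   i=1: 42   i=2: 63   i=3: 43
  i=4: 13   i=5: 71   i=6: 55   i=7: 31
Match at i=7, j=3: x = 7·11 + 3 = 80.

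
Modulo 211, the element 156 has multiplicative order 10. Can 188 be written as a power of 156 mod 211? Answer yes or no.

yes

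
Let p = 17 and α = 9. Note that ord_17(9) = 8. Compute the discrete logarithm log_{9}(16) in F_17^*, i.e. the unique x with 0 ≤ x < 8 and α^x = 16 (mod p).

Successive powers of 9 modulo 17:
  9^0=1  9^1=9  9^2=13  9^3=15  9^4=16
So 9^4 ≡ 16 (mod 17), giving x = 4.

4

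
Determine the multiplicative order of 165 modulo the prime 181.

The order of 165 must divide p − 1 = 180 = 2^2 · 3^2 · 5.
Divisors: 1, 2, 3, 4, 5, 6, 9, 10, 12, 15, 18, 20, 30, 36, 45, 60, 90, 180.
Check each in increasing order: 165^1 ≡ 165;  165^2 ≡ 75;  165^3 ≡ 67;  165^4 ≡ 14;  165^5 ≡ 138;  165^6 ≡ 145;  165^9 ≡ 122;  165^10 ≡ 39;  165^12 ≡ 29;  165^15 ≡ 133;  165^18 ≡ 42;  165^20 ≡ 73;  165^30 ≡ 132;  165^36 ≡ 135;  165^45 ≡ 180;  165^60 ≡ 48;  165^90 ≡ 1.
Smallest exponent giving 1 is 90.

90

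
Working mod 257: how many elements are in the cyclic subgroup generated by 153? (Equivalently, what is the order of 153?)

The order of 153 must divide p − 1 = 256 = 2^8.
Divisors: 1, 2, 4, 8, 16, 32, 64, 128, 256.
Check each in increasing order: 153^1 ≡ 153;  153^2 ≡ 22;  153^4 ≡ 227;  153^8 ≡ 129;  153^16 ≡ 193;  153^32 ≡ 241;  153^64 ≡ 256;  153^128 ≡ 1.
Smallest exponent giving 1 is 128.

128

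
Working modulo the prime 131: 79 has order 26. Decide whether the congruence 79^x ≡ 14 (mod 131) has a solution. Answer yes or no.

no

14 ∈ ⟨79⟩ iff 14^26 ≡ 1 (mod 131), since |⟨79⟩| = 26.
14^26 mod 131 = 58.
Since 58 ≠ 1, 14 does not lie in the subgroup.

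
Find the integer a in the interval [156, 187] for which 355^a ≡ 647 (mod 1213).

183

Compute 355^156 mod 1213 = 306, then multiply by 355 repeatedly:
  355^156=306  355^157=673  355^158=1167  355^159=652  355^160=990
  355^161=893  355^162=422  355^163=611  355^164=991  355^165=35
  355^166=295  355^167=407  355^168=138  355^169=470  355^170=669
  355^171=960  355^172=1160  355^173=593  355^174=666  355^175=1108
  355^176=328  355^177=1205  355^178=799  355^179=1016  355^180=419
  355^181=759  355^182=159  355^183=647
Found 647 at exponent 183.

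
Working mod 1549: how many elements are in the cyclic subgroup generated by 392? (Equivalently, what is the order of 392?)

1548

The order of 392 must divide p − 1 = 1548 = 2^2 · 3^2 · 43.
Divisors: 1, 2, 3, 4, 6, 9, 12, 18, 36, 43, 86, 129, 172, 258, 387, 516, 774, 1548.
Check each in increasing order: 392^1 ≡ 392;  392^2 ≡ 313;  392^3 ≡ 325;  392^4 ≡ 382;  392^6 ≡ 293;  392^9 ≡ 736;  392^12 ≡ 654;  392^18 ≡ 1095;  392^36 ≡ 99;  392^43 ≡ 1084;  392^86 ≡ 914;  392^129 ≡ 965;  392^172 ≡ 485;  392^258 ≡ 276;  392^387 ≡ 1461;  392^516 ≡ 275;  392^774 ≡ 1548;  392^1548 ≡ 1.
Smallest exponent giving 1 is 1548.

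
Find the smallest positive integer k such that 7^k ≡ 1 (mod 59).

29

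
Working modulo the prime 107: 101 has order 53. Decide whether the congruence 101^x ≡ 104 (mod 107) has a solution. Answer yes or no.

no

104 ∈ ⟨101⟩ iff 104^53 ≡ 1 (mod 107), since |⟨101⟩| = 53.
104^53 mod 107 = 106.
Since 106 ≠ 1, 104 does not lie in the subgroup.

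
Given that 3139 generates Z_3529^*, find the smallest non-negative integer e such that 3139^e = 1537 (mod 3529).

2421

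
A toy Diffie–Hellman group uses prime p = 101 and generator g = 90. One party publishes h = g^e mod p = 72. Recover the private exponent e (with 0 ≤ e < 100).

Successive powers of 90 modulo 101:
  90^0=1  90^1=90  90^2=20  90^3=83  90^4=97  90^5=44
  90^6=21  90^7=72
So 90^7 ≡ 72 (mod 101), giving e = 7.

7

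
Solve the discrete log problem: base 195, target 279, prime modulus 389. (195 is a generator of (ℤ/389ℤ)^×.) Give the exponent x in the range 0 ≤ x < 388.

325

Baby-step giant-step with m = ceil(sqrt(388)) = 20.
Baby table (195^j mod 389 for j=0..19):
  0:1  1:195  2:292  3:146  4:73  5:231  6:310  7:155
  8:272  9:136  10:68  11:34  12:17  13:203  14:296  15:148
  16:74  17:37  18:213  19:301
Giant step factor: 195^(-20) ≡ 221 (mod 389).
Scan 279·221^i mod 389 for i = 0, 1, …:
  i=0: 279   i=1: 197   i=2: 358   i=3: 151
  i=4: 306   i=5: 329   i=6: 355   i=7: 266
  i=8: 47   i=9: 273     …   i=15: 339
  i=16: 231
Match at i=16, j=5: x = 16·20 + 5 = 325.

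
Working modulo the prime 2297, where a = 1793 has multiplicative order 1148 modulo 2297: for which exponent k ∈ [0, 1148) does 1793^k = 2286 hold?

Baby-step giant-step with m = ceil(sqrt(1148)) = 34.
Baby table (1793^j mod 2297 for j=0..33):
  0:1  1:1793  2:1346  3:1528  4:1680  5:873  6:1032  7:1291
  8:1684  9:1154  10:1822  11:512  12:1513  13:52  14:1356  15:1082
  16:1358  17:74  18:1753  19:833  20:519  21:282  22:286  23:567
  24:1357  25:578  26:407  27:1602  28:1136  29:1706  30:1551  31:1573
  32:1970  33:1721
Giant step factor: 1793^(-34) ≡ 362 (mod 2297).
Scan 2286·362^i mod 2297 for i = 0, 1, …:
  i=0: 2286   i=1: 612   i=2: 1032
Match at i=2, j=6: k = 2·34 + 6 = 74.

74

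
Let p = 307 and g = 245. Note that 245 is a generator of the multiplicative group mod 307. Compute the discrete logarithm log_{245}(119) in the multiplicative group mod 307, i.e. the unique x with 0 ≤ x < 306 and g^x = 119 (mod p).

4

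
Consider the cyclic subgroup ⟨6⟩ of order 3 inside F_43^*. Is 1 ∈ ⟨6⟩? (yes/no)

yes

1 ∈ ⟨6⟩ iff 1^3 ≡ 1 (mod 43), since |⟨6⟩| = 3.
1^3 mod 43 = 1.
Since 1 = 1, 1 lies in the subgroup.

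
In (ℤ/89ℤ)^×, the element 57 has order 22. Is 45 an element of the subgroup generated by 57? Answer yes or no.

⟨57⟩ has order 22; its elements mod 89 are {1, 2, 4, 8, 11, 16, 22, 25, 32, 39, 44, 45, 50, 57, 64, 67, 73, 78, 81, 85, 87, 88}.
45 is in this set.

yes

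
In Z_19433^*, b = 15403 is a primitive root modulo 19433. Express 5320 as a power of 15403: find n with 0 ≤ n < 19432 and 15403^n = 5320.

Baby-step giant-step with m = ceil(sqrt(19432)) = 140.
Baby table (15403^j mod 19433 for j=0..139):
  0:1  1:15403  2:14345  3:2825  4:2988  5:6820  6:13095  7:7178
  8:8397  9:12376  10:9231  11:13265  12:2233  13:17922  14:6801  15:11933
  16:6685  17:13021  18:13903  19:15682  20:17089  21:1882  22:13843  23:4853
  24:11441  25:7279  26:9460  27:3746  28:3061  29:4125  30:10898  31:19073
  32:12758  33:4978  34:12949  35:12568  36:12791  37:8019  38:509  39:8628
  40:14230  41:19316  42:5118  43:12306  44:19269  45:198  46:18246  47:3092
  48:15226  49:8634  50:9483  51:8221  52:2635  53:10801  54:1890  55:1036
  56:3015  57:14608  58:11750  59:5721  60:11341  61:2186  62:13002  63:12741
  64:15189  65:2280  66:3409  67:861  68:8677  69:11090  70:3200  71:7512
  72:3254  73:3655  74:564  75:741  76:6452  77:19227  78:13994  79:18179
  80:1040  81:6328  82:13689  83:3617  84:17673  85:19188  86:15700  87:2848
  88:7463  89:6394  90:338  91:17603  92:9793  93:2633  94:18861  95:12066
  96:14819  97:16472  98:968  99:4993  100:10798  101:13980  102:16300  103:13973
  104:5644  105:10723  106:5302  107:9240  108:15861  109:14740  110:4481  111:14260
  112:15014  113:7942  114:19324  115:11744  116:10468  117:3003  118:4669  119:14507
  120:10687  121:14351  122:17511  123:11326  124:4337  125:11590  126:9232  127:9235
  128:16578  129:1314  130:9789  131:18753  132:347  133:766  134:2867  135:8625
  136:6887  137:15147  138:16076  139:3342
Giant step factor: 15403^(-140) ≡ 17165 (mod 19433).
Scan 5320·17165^i mod 19433 for i = 0, 1, …:
  i=0: 5320   i=1: 2133   i=2: 1173   i=3: 1957
  i=4: 11681   i=5: 14104   i=6: 18279   i=7: 13250
  i=8: 11851   i=9: 17204     …   i=24: 15441
  i=25: 17511
Match at i=25, j=122: n = 25·140 + 122 = 3622.

3622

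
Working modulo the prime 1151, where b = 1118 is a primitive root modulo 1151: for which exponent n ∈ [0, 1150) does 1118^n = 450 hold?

806

Baby-step giant-step with m = ceil(sqrt(1150)) = 34.
Baby table (1118^j mod 1151 for j=0..33):
  0:1  1:1118  2:1089  3:895  4:391  5:909  6:1080  7:41
  8:949  9:911  10:1014  11:1068  12:437  13:542  14:530  15:926
  16:519  17:138  18:50  19:652  20:353  21:1012  22:1134  23:561
  24:1054  25:899  26:259  27:661  28:56  29:454  30:1132  31:627
  32:27  33:260
Giant step factor: 1118^(-34) ≡ 581 (mod 1151).
Scan 450·581^i mod 1151 for i = 0, 1, …:
  i=0: 450   i=1: 173   i=2: 376   i=3: 917
  i=4: 1015   i=5: 403   i=6: 490   i=7: 393
  i=8: 435   i=9: 666     …   i=22: 87
  i=23: 1054
Match at i=23, j=24: n = 23·34 + 24 = 806.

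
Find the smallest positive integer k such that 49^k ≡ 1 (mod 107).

53

The order of 49 must divide p − 1 = 106 = 2 · 53.
Divisors: 1, 2, 53, 106.
Check each in increasing order: 49^1 ≡ 49;  49^2 ≡ 47;  49^53 ≡ 1.
Smallest exponent giving 1 is 53.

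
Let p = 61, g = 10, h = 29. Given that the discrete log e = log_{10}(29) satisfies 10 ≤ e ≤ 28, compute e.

25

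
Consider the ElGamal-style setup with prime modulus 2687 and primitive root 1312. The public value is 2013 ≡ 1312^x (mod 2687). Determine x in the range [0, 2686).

Baby-step giant-step with m = ceil(sqrt(2686)) = 52.
Baby table (1312^j mod 2687 for j=0..51):
  0:1  1:1312  2:1664  3:1324  4:1286  5:2483  6:1052  7:1793
  8:1291  9:982  10:1311  11:352  12:2347  13:2649  14:1197  15:1256
  16:741  17:2185  18:2378  19:329  20:1728  21:1995  22:302  23:1235
  24:59  25:2172  26:1444  27:193  28:638  29:1399  30:267  31:994
  32:933  33:1511  34:2113  35:1959  36:1436  37:445  38:761  39:1555
  40:727  41:2626  42:578  43:602  44:2533  45:2164  46:1696  47:316
  48:794  49:1859  50:1899  51:639
Giant step factor: 1312^(-52) ≡ 112 (mod 2687).
Scan 2013·112^i mod 2687 for i = 0, 1, …:
  i=0: 2013   i=1: 2435   i=2: 1333   i=3: 1511
Match at i=3, j=33: x = 3·52 + 33 = 189.

189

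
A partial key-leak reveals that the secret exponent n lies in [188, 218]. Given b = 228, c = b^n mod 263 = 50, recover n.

Compute 228^188 mod 263 = 183, then multiply by 228 repeatedly:
  228^188=183  228^189=170  228^190=99  228^191=217  228^192=32
  228^193=195  228^194=13  228^195=71  228^196=145  228^197=185
  228^198=100  228^199=182  228^200=205  228^201=189  228^202=223
  228^203=85  228^204=181  228^205=240  228^206=16  228^207=229
  228^208=138  228^209=167  228^210=204  228^211=224  228^212=50
Found 50 at exponent 212.

212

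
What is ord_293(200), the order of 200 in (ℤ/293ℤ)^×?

292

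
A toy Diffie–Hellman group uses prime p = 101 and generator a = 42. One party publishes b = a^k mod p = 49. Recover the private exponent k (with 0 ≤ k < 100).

Baby-step giant-step with m = ceil(sqrt(100)) = 10.
Baby table (42^j mod 101 for j=0..9):
  0:1  1:42  2:47  3:55  4:88  5:60  6:96  7:93
  8:68  9:28
Giant step factor: 42^(-10) ≡ 14 (mod 101).
Scan 49·14^i mod 101 for i = 0, 1, …:
  i=0: 49   i=1: 80   i=2: 9   i=3: 25
  i=4: 47
Match at i=4, j=2: k = 4·10 + 2 = 42.

42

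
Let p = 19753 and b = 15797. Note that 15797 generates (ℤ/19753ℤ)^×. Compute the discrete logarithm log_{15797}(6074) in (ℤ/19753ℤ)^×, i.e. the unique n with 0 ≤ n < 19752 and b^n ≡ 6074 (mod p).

16561

Baby-step giant-step with m = ceil(sqrt(19752)) = 141.
Baby table (15797^j mod 19753 for j=0..140):
  0:1  1:15797  2:5560  3:9482  4:155  5:18916  6:12421  7:7988
  8:4272  9:8536  10:9214  11:13454  12:10311  13:19382  14:5954  15:11305
  16:17965  17:1754  18:14232  19:14011  20:19155  21:15081  22:13377  23:18628
  24:6075  25:6701  26:19123  27:3402  28:13234  29:11499  30:1115  31:13732
  32:16711  33:4575  34:14801  35:14889  36:2562  37:17770  38:2807  39:16447
  40:2050  41:8683  42:519  43:1148  44:1702  45:2661  46:1433  47:163
  48:7021  49:17395  50:4832  51:5512  52:1840  53:9817  54:18099  55:4981
  56:8658  57:654  58:419  59:1688  60:18539  61:2605  62:5686  63:4851
  64:9360  65:8715  66:12198  67:1291  68:8831  69:7621  70:14155  71:2575
  72:5848  73:15828  74:1442  75:4065  76:17555  77:3968  78:6227  79:17732
  80:14864  81:2697  82:17041  83:2793  84:12572  85:3222  86:14206  87:18102
  88:12866  89:5585  90:9347  91:884  92:18930  93:16296  94:6816  95:18502
  96:10706  97:17249  98:9571  99:3625  100:178  101:6940  102:2030  103:8791
  104:7837  105:9038  106:18355  107:19401  108:9802  109:18180  110:593  111:4699
  112:18082  113:12974  114:12903  115:17237  116:17537  117:15917  118:4912  119:5080
  120:12074  121:17763  122:10746  123:17033  124:14688  125:7598  126:6378  127:12966
  128:5045  129:12263  130:940  131:14677  132:11608  133:4477  134:7429  135:3340
  136:1717  137:2580  138:5821  139:4122  140:9346
Giant step factor: 15797^(-141) ≡ 9399 (mod 19753).
Scan 6074·9399^i mod 19753 for i = 0, 1, …:
  i=0: 6074   i=1: 3356   i=2: 17256   i=3: 17014
  i=4: 14051   i=5: 16544   i=6: 1440   i=7: 3755
  i=8: 14387   i=9: 14128     …   i=116: 8771
  i=117: 9360
Match at i=117, j=64: n = 117·141 + 64 = 16561.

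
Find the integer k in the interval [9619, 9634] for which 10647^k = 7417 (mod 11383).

9619

Compute 10647^9619 mod 11383 = 7417, then multiply by 10647 repeatedly:
  10647^9619=7417
Found 7417 at exponent 9619.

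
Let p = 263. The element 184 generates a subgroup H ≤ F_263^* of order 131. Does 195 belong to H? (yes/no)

no

195 ∈ ⟨184⟩ iff 195^131 ≡ 1 (mod 263), since |⟨184⟩| = 131.
195^131 mod 263 = 262.
Since 262 ≠ 1, 195 does not lie in the subgroup.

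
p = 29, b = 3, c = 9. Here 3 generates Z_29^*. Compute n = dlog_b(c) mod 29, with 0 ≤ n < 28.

2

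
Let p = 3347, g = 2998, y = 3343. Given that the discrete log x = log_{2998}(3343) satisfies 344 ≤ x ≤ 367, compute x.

351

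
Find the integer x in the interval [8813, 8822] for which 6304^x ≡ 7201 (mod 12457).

8821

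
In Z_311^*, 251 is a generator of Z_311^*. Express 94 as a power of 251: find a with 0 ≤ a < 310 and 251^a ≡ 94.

108

Baby-step giant-step with m = ceil(sqrt(310)) = 18.
Baby table (251^j mod 311 for j=0..17):
  0:1  1:251  2:179  3:145  4:8  5:142  6:188  7:227
  8:64  9:203  10:260  11:261  12:201  13:69  14:214  15:222
  16:53  17:241
Giant step factor: 251^(-18) ≡ 208 (mod 311).
Scan 94·208^i mod 311 for i = 0, 1, …:
  i=0: 94   i=1: 270   i=2: 180   i=3: 120
  i=4: 80   i=5: 157   i=6: 1
Match at i=6, j=0: a = 6·18 + 0 = 108.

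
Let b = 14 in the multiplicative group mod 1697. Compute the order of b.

The order of 14 must divide p − 1 = 1696 = 2^5 · 53.
Divisors: 1, 2, 4, 8, 16, 32, 53, 106, 212, 424, 848, 1696.
Check each in increasing order: 14^1 ≡ 14;  14^2 ≡ 196;  14^4 ≡ 1082;  14^8 ≡ 1491;  14^16 ≡ 11;  14^32 ≡ 121;  14^53 ≡ 1628;  14^106 ≡ 1367;  14^212 ≡ 292;  14^424 ≡ 414;  14^848 ≡ 1696;  14^1696 ≡ 1.
Smallest exponent giving 1 is 1696.

1696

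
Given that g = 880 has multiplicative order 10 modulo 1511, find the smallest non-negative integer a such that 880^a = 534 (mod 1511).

Successive powers of 880 modulo 1511:
  880^0=1  880^1=880  880^2=768  880^3=423  880^4=534
So 880^4 ≡ 534 (mod 1511), giving a = 4.

4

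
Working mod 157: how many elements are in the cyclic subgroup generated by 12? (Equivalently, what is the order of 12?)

3

The order of 12 must divide p − 1 = 156 = 2^2 · 3 · 13.
Divisors: 1, 2, 3, 4, 6, 12, 13, 26, 39, 52, 78, 156.
Check each in increasing order: 12^1 ≡ 12;  12^2 ≡ 144;  12^3 ≡ 1.
Smallest exponent giving 1 is 3.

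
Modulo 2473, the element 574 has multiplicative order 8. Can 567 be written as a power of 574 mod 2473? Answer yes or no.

⟨574⟩ has order 8; its elements mod 2473 are {1, 567, 574, 978, 1495, 1899, 1906, 2472}.
567 is in this set.

yes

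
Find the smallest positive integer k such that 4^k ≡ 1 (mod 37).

The order of 4 must divide p − 1 = 36 = 2^2 · 3^2.
Divisors: 1, 2, 3, 4, 6, 9, 12, 18, 36.
Check each in increasing order: 4^1 ≡ 4;  4^2 ≡ 16;  4^3 ≡ 27;  4^4 ≡ 34;  4^6 ≡ 26;  4^9 ≡ 36;  4^12 ≡ 10;  4^18 ≡ 1.
Smallest exponent giving 1 is 18.

18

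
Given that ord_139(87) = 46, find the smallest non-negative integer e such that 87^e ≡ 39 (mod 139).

Baby-step giant-step with m = ceil(sqrt(46)) = 7.
Baby table (87^j mod 139 for j=0..6):
  0:1  1:87  2:63  3:60  4:77  5:27  6:125
Giant step factor: 87^(-7) ≡ 59 (mod 139).
Scan 39·59^i mod 139 for i = 0, 1, …:
  i=0: 39   i=1: 77
Match at i=1, j=4: e = 1·7 + 4 = 11.

11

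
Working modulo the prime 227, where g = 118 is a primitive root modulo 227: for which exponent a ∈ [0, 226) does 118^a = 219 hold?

Baby-step giant-step with m = ceil(sqrt(226)) = 16.
Baby table (118^j mod 227 for j=0..15):
  0:1  1:118  2:77  3:6  4:27  5:8  6:36  7:162
  8:48  9:216  10:64  11:61  12:161  13:157  14:139  15:58
Giant step factor: 118^(-16) ≡ 207 (mod 227).
Scan 219·207^i mod 227 for i = 0, 1, …:
  i=0: 219   i=1: 160   i=2: 205   i=3: 213
  i=4: 53   i=5: 75   i=6: 89   i=7: 36
Match at i=7, j=6: a = 7·16 + 6 = 118.

118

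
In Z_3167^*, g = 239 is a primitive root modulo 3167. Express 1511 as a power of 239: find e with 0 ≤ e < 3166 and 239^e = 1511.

Baby-step giant-step with m = ceil(sqrt(3166)) = 57.
Baby table (239^j mod 3167 for j=0..56):
  0:1  1:239  2:115  3:2149  4:557  5:109  6:715  7:3034
  8:3050  9:540  10:2380  11:1927  12:1338  13:3082  14:1854  15:2893
  16:1021  17:160  18:236  19:2565  20:1804  21:444  22:1605  23:388
  24:889  25:282  26:891  27:760  28:1121  29:1891  30:2235  31:2109
  32:498  33:1843  34:264  35:2923  36:1857  37:443  38:1366  39:273
  40:1907  41:2892  42:782  43:45  44:1254  45:2008  46:1695  47:2896
  48:1738  49:505  50:349  51:1069  52:2131  53:2589  54:1206  55:37
  56:2509
Giant step factor: 239^(-57) ≡ 1959 (mod 3167).
Scan 1511·1959^i mod 3167 for i = 0, 1, …:
  i=0: 1511   i=1: 2071   i=2: 162   i=3: 658
  i=4: 53   i=5: 2483   i=6: 2852   i=7: 480
  i=8: 2888   i=9: 1330     …   i=30: 1455
  i=31: 45
Match at i=31, j=43: e = 31·57 + 43 = 1810.

1810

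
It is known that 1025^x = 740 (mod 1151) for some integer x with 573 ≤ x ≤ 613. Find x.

Compute 1025^573 mod 1151 = 856, then multiply by 1025 repeatedly:
  1025^573=856  1025^574=338  1025^575=1150  1025^576=126  1025^577=238
  1025^578=1089  1025^579=906  1025^580=944  1025^581=760  1025^582=924
  1025^583=978  1025^584=1080  1025^585=889  1025^586=784  1025^587=202
  1025^588=1021  1025^589=266  1025^590=1014  1025^591=1148  1025^592=378
  1025^593=714  1025^594=965  1025^595=416  1025^596=530  1025^597=1129
  1025^598=470  1025^599=632  1025^600=938  1025^601=365  1025^602=50
  1025^603=606  1025^604=761  1025^605=798  1025^606=740
Found 740 at exponent 606.

606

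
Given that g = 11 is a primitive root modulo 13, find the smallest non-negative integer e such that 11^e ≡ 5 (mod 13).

Successive powers of 11 modulo 13:
  11^0=1  11^1=11  11^2=4  11^3=5
So 11^3 ≡ 5 (mod 13), giving e = 3.

3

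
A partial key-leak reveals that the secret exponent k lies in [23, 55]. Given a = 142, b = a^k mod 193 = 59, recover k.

Compute 142^23 mod 193 = 91, then multiply by 142 repeatedly:
  142^23=91  142^24=184  142^25=73  142^26=137  142^27=154
  142^28=59
Found 59 at exponent 28.

28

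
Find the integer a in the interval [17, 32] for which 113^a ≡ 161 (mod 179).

24

Compute 113^17 mod 179 = 105, then multiply by 113 repeatedly:
  113^17=105  113^18=51  113^19=35  113^20=17  113^21=131
  113^22=125  113^23=163  113^24=161
Found 161 at exponent 24.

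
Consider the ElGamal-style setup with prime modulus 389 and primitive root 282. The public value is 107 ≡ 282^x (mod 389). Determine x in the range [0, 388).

Baby-step giant-step with m = ceil(sqrt(388)) = 20.
Baby table (282^j mod 389 for j=0..19):
  0:1  1:282  2:168  3:307  4:216  5:228  6:111  7:182
  8:365  9:234  10:247  11:23  12:262  13:363  14:59  15:300
  16:187  17:219  18:296  19:226
Giant step factor: 282^(-20) ≡ 79 (mod 389).
Scan 107·79^i mod 389 for i = 0, 1, …:
  i=0: 107   i=1: 284   i=2: 263   i=3: 160
  i=4: 192   i=5: 386   i=6: 152   i=7: 338
  i=8: 250   i=9: 300
Match at i=9, j=15: x = 9·20 + 15 = 195.

195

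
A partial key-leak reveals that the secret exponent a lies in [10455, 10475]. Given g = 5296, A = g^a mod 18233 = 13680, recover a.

Compute 5296^10455 mod 18233 = 6079, then multiply by 5296 repeatedly:
  5296^10455=6079  5296^10456=13139  5296^10457=7016  5296^10458=16115  5296^10459=14600
  5296^10460=13680
Found 13680 at exponent 10460.

10460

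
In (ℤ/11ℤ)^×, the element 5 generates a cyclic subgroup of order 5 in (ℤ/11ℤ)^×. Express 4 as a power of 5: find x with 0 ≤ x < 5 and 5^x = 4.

3

Successive powers of 5 modulo 11:
  5^0=1  5^1=5  5^2=3  5^3=4
So 5^3 ≡ 4 (mod 11), giving x = 3.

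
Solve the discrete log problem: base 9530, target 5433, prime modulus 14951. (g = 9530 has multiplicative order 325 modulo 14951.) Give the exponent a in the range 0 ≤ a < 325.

224

Baby-step giant-step with m = ceil(sqrt(325)) = 19.
Baby table (9530^j mod 14951 for j=0..18):
  0:1  1:9530  2:8526  3:9046  4:914  5:8938  6:3293  7:141
  8:13091  9:6086  10:4651  11:9266  12:4374  13:832  14:4930  15:6858
  16:5919  17:12898  18:5769
Giant step factor: 9530^(-19) ≡ 2848 (mod 14951).
Scan 5433·2848^i mod 14951 for i = 0, 1, …:
  i=0: 5433   i=1: 13850   i=2: 4062   i=3: 11453
  i=4: 10013   i=5: 5467   i=6: 6025   i=7: 10403
  i=8: 9813   i=9: 4005   i=10: 13578   i=11: 6858
Match at i=11, j=15: a = 11·19 + 15 = 224.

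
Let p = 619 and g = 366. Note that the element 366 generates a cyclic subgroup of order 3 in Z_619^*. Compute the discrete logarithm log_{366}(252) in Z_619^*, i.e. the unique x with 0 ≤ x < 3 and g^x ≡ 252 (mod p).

2

Successive powers of 366 modulo 619:
  366^0=1  366^1=366  366^2=252
So 366^2 ≡ 252 (mod 619), giving x = 2.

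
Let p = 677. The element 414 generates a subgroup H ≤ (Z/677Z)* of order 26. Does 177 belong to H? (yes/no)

no

177 ∈ ⟨414⟩ iff 177^26 ≡ 1 (mod 677), since |⟨414⟩| = 26.
177^26 mod 677 = 139.
Since 139 ≠ 1, 177 does not lie in the subgroup.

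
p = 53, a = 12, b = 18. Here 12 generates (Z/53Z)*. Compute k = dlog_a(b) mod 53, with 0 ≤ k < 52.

21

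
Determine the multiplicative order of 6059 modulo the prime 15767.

7883

The order of 6059 must divide p − 1 = 15766 = 2 · 7883.
Divisors: 1, 2, 7883, 15766.
Check each in increasing order: 6059^1 ≡ 6059;  6059^2 ≡ 5905;  6059^7883 ≡ 1.
Smallest exponent giving 1 is 7883.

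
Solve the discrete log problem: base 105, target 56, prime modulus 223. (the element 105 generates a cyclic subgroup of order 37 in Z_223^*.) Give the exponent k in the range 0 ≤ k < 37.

Successive powers of 105 modulo 223:
  105^0=1  105^1=105  105^2=98  105^3=32  105^4=15  105^5=14
  105^6=132  105^7=34  105^8=2  105^9=210  105^10=196  105^11=64
  105^12=30  105^13=28  105^14=41  105^15=68  105^16=4  105^17=197
  105^18=169  105^19=128  105^20=60  105^21=56
So 105^21 ≡ 56 (mod 223), giving k = 21.

21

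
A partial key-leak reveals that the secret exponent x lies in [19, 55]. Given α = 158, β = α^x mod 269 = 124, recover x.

43

Compute 158^19 mod 269 = 240, then multiply by 158 repeatedly:
  158^19=240  158^20=260  158^21=192  158^22=208  158^23=46
  158^24=5  158^25=252  158^26=4  158^27=94  158^28=57
  158^29=129  158^30=207  158^31=157  158^32=58  158^33=18
  158^34=154  158^35=122  158^36=177  158^37=259  158^38=34
  158^39=261  158^40=81  158^41=155  158^42=11  158^43=124
Found 124 at exponent 43.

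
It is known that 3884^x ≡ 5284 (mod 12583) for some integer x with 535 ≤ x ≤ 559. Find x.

Compute 3884^535 mod 12583 = 4551, then multiply by 3884 repeatedly:
  3884^535=4551  3884^536=9552  3884^537=5284
Found 5284 at exponent 537.

537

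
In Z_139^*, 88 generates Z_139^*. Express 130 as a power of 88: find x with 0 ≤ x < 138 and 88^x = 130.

Baby-step giant-step with m = ceil(sqrt(138)) = 12.
Baby table (88^j mod 139 for j=0..11):
  0:1  1:88  2:99  3:94  4:71  5:132  6:79  7:2
  8:37  9:59  10:49  11:3
Giant step factor: 88^(-12) ≡ 129 (mod 139).
Scan 130·129^i mod 139 for i = 0, 1, …:
  i=0: 130   i=1: 90   i=2: 73   i=3: 104
  i=4: 72   i=5: 114   i=6: 111   i=7: 2
Match at i=7, j=7: x = 7·12 + 7 = 91.

91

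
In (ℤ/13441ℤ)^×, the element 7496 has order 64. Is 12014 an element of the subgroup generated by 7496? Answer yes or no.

no

12014 ∈ ⟨7496⟩ iff 12014^64 ≡ 1 (mod 13441), since |⟨7496⟩| = 64.
12014^64 mod 13441 = 10863.
Since 10863 ≠ 1, 12014 does not lie in the subgroup.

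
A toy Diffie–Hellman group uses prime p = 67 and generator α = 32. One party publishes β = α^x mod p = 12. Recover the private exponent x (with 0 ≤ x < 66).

Baby-step giant-step with m = ceil(sqrt(66)) = 9.
Baby table (32^j mod 67 for j=0..8):
  0:1  1:32  2:19  3:5  4:26  5:28  6:25  7:63
  8:6
Giant step factor: 32^(-9) ≡ 52 (mod 67).
Scan 12·52^i mod 67 for i = 0, 1, …:
  i=0: 12   i=1: 21   i=2: 20   i=3: 35
  i=4: 11   i=5: 36   i=6: 63
Match at i=6, j=7: x = 6·9 + 7 = 61.

61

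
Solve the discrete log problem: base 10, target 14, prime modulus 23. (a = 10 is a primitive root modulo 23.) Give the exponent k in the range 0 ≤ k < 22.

7

Successive powers of 10 modulo 23:
  10^0=1  10^1=10  10^2=8  10^3=11  10^4=18  10^5=19
  10^6=6  10^7=14
So 10^7 ≡ 14 (mod 23), giving k = 7.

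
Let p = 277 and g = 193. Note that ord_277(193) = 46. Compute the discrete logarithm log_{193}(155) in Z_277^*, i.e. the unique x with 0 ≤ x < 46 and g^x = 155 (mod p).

22

Baby-step giant-step with m = ceil(sqrt(46)) = 7.
Baby table (193^j mod 277 for j=0..6):
  0:1  1:193  2:131  3:76  4:264  5:261  6:236
Giant step factor: 193^(-7) ≡ 247 (mod 277).
Scan 155·247^i mod 277 for i = 0, 1, …:
  i=0: 155   i=1: 59   i=2: 169   i=3: 193
Match at i=3, j=1: x = 3·7 + 1 = 22.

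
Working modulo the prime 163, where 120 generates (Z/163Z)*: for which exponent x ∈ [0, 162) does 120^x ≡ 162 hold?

81

Baby-step giant-step with m = ceil(sqrt(162)) = 13.
Baby table (120^j mod 163 for j=0..12):
  0:1  1:120  2:56  3:37  4:39  5:116  6:65  7:139
  8:54  9:123  10:90  11:42  12:150
Giant step factor: 120^(-13) ≡ 7 (mod 163).
Scan 162·7^i mod 163 for i = 0, 1, …:
  i=0: 162   i=1: 156   i=2: 114   i=3: 146
  i=4: 44   i=5: 145   i=6: 37
Match at i=6, j=3: x = 6·13 + 3 = 81.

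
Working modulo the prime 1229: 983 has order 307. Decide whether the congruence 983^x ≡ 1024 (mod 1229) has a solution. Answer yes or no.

no

1024 ∈ ⟨983⟩ iff 1024^307 ≡ 1 (mod 1229), since |⟨983⟩| = 307.
1024^307 mod 1229 = 1228.
Since 1228 ≠ 1, 1024 does not lie in the subgroup.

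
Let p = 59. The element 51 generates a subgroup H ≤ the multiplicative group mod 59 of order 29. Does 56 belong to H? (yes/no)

no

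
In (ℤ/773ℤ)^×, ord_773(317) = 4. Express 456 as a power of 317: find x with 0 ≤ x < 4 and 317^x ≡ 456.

3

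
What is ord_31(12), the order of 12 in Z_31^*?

The order of 12 must divide p − 1 = 30 = 2 · 3 · 5.
Divisors: 1, 2, 3, 5, 6, 10, 15, 30.
Check each in increasing order: 12^1 ≡ 12;  12^2 ≡ 20;  12^3 ≡ 23;  12^5 ≡ 26;  12^6 ≡ 2;  12^10 ≡ 25;  12^15 ≡ 30;  12^30 ≡ 1.
Smallest exponent giving 1 is 30.

30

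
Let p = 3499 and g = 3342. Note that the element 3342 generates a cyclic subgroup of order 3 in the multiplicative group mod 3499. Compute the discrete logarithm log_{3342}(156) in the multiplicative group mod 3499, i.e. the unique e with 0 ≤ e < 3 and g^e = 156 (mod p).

Successive powers of 3342 modulo 3499:
  3342^0=1  3342^1=3342  3342^2=156
So 3342^2 ≡ 156 (mod 3499), giving e = 2.

2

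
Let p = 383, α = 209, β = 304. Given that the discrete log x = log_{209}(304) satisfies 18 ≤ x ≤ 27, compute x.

22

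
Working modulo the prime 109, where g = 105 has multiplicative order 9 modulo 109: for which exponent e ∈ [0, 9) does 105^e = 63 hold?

6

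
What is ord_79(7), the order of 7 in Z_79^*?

78

The order of 7 must divide p − 1 = 78 = 2 · 3 · 13.
Divisors: 1, 2, 3, 6, 13, 26, 39, 78.
Check each in increasing order: 7^1 ≡ 7;  7^2 ≡ 49;  7^3 ≡ 27;  7^6 ≡ 18;  7^13 ≡ 56;  7^26 ≡ 55;  7^39 ≡ 78;  7^78 ≡ 1.
Smallest exponent giving 1 is 78.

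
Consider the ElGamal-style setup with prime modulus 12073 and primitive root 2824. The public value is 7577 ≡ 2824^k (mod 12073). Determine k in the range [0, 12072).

Baby-step giant-step with m = ceil(sqrt(12072)) = 110.
Baby table (2824^j mod 12073 for j=0..109):
  0:1  1:2824  2:6796  3:7907  4:6391  5:11122  6:6655  7:8132
  8:1922  9:6951  10:10999  11:9420  12:5261  13:7274  14:5603  15:7242
  16:11819  17:7084  18:255  19:7813  20:6541  21:94  22:11923  23:11028
  24:6805  25:9177  26:7190  27:9847  28:3809  29:11646  30:1452  31:7701
  32:4151  33:11614  34:7668  35:7543  36:4660  37:270  38:1881  39:11897
  40:10042  41:11204  42:8836  43:10046  44:10427  45:11874  46:5455  47:11845
  48:8070  49:7929  50:8154  51:3685  52:11587  53:3858  54:5146  55:8485
  56:8808  57:3412  58:1234  59:7792  60:7602  61:2254  62:2825  63:9620
  64:2630  65:2225  66:5440  67:5704  68:2714  69:10054  70:8873  71:5877
  72:8346  73:2608  74:462  75:804  76:772  77:6988  78:6830  79:7339
  80:8068  81:2281  82:6635  83:12017  84:10878  85:5760  86:3909  87:4294
  88:4964  89:1583  90:3382  91:1025  92:9153  93:11852  94:3692  95:7209
  96:3138  97:130  98:4930  99:2151  100:1705  101:9866  102:9173  103:7967
  104:6809  105:8400  106:10228  107:5256  108:5227  109:7842
Giant step factor: 2824^(-110) ≡ 8226 (mod 12073).
Scan 7577·8226^i mod 12073 for i = 0, 1, …:
  i=0: 7577   i=1: 7576   i=2: 11423   i=3: 1439
  i=4: 5674   i=5: 106   i=6: 2700   i=7: 7953
  i=8: 9864   i=9: 10704     …   i=69: 11144
  i=70: 255
Match at i=70, j=18: k = 70·110 + 18 = 7718.

7718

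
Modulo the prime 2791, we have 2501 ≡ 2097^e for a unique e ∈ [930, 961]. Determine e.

949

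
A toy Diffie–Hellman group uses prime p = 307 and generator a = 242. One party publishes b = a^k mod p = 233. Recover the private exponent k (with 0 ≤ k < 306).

80

Baby-step giant-step with m = ceil(sqrt(306)) = 18.
Baby table (242^j mod 307 for j=0..17):
  0:1  1:242  2:234  3:140  4:110  5:218  6:259  7:50
  8:127  9:34  10:246  11:281  12:155  13:56  14:44  15:210
  16:165  17:20
Giant step factor: 242^(-18) ≡ 81 (mod 307).
Scan 233·81^i mod 307 for i = 0, 1, …:
  i=0: 233   i=1: 146   i=2: 160   i=3: 66
  i=4: 127
Match at i=4, j=8: k = 4·18 + 8 = 80.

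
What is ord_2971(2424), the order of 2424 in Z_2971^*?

The order of 2424 must divide p − 1 = 2970 = 2 · 3^3 · 5 · 11.
Divisors: 1, 2, 3, 5, 6, 9, 10, 11, 15, 18, 22, 27, 30, 33, 45, 54, 55, 66, 90, 99, 110, 135, 165, 198, 270, 297, 330, 495, 594, 990, 1485, 2970.
Check each in increasing order: 2424^1 ≡ 2424;  2424^2 ≡ 2109;  2424^3 ≡ 2096;  2424^5 ≡ 2587;  2424^6 ≡ 2078;  2424^9 ≡ 2;  2424^10 ≡ 1877;  2424^11 ≡ 1247;  2424^15 ≡ 1185;  2424^18 ≡ 4;  2424^22 ≡ 1176;  2424^27 ≡ 8;  2424^30 ≡ 1913;  2424^33 ≡ 1769;  2424^45 ≡ 32;  2424^54 ≡ 64;  2424^55 ≡ 644;  2424^66 ≡ 898;  2424^90 ≡ 1024;  2424^99 ≡ 2048;  2424^110 ≡ 1767;  2424^135 ≡ 87;  2424^165 ≡ 55;  2424^198 ≡ 2223;  2424^270 ≡ 1627;  2424^297 ≡ 1132;  2424^330 ≡ 54;  2424^495 ≡ 2970;  2424^594 ≡ 923;  2424^990 ≡ 1.
Smallest exponent giving 1 is 990.

990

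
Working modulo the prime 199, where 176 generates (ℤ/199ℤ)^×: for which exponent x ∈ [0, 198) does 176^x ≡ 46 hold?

Baby-step giant-step with m = ceil(sqrt(198)) = 15.
Baby table (176^j mod 199 for j=0..14):
  0:1  1:176  2:131  3:171  4:47  5:113  6:187  7:77
  8:20  9:137  10:33  11:37  12:144  13:71  14:158
Giant step factor: 176^(-15) ≡ 88 (mod 199).
Scan 46·88^i mod 199 for i = 0, 1, …:
  i=0: 46   i=1: 68   i=2: 14   i=3: 38
  i=4: 160   i=5: 150   i=6: 66   i=7: 37
Match at i=7, j=11: x = 7·15 + 11 = 116.

116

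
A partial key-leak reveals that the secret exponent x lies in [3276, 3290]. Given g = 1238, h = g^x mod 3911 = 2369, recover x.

Compute 1238^3276 mod 3911 = 587, then multiply by 1238 repeatedly:
  1238^3276=587  1238^3277=3171  1238^3278=2965  1238^3279=2152  1238^3280=785
  1238^3281=1902  1238^3282=254  1238^3283=1572  1238^3284=2369
Found 2369 at exponent 3284.

3284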